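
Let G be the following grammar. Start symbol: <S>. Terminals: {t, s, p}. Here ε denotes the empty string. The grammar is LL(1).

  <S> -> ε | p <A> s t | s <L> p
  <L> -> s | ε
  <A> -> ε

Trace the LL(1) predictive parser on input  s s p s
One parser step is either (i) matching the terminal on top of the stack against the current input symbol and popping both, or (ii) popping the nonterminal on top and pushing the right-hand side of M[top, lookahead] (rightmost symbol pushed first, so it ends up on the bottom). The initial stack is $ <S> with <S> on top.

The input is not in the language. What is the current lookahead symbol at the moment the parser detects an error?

s

     Stack      Input      Action
  1  $ <S>      s s p s $  expand <S> -> s <L> p
  2  $ p <L> s  s s p s $  match s
  3  $ p <L>    s p s $    expand <L> -> s
  4  $ p s      s p s $    match s
  5  $ p        p s $      match p
  6  $          s $        error: stack empty but input remains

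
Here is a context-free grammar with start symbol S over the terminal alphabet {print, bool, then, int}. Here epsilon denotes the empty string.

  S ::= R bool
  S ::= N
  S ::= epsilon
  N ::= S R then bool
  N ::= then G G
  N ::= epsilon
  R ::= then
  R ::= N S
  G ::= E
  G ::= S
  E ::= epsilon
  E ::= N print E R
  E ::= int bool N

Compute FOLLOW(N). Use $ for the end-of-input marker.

FIRST(S) = {epsilon, bool, then}  (via R bool, N)
FIRST(N) = {epsilon, bool, then}  (via S R then bool)
FIRST(R) = {epsilon, bool, then}  (via N S)
FIRST(E) = {epsilon, bool, int, print, then}  (via N print E R)
FIRST(G) = {epsilon, bool, int, print, then}  (via E, S)
FOLLOW(S) includes $ since S is the start symbol.
FOLLOW(S): in N::=S R then bool, S is followed by R then bool with FIRST {bool, then}; in R::=N S, the suffix after S is empty, so FOLLOW(S) ⊇ FOLLOW(R) = {$, bool, int, print, then}; in G::=S, the suffix after S is empty, so FOLLOW(S) ⊇ FOLLOW(G) = {$, bool, int, print, then}. Thus FOLLOW(S) = {$, bool, int, print, then}.
FOLLOW(N): in S::=N, the suffix after N is empty, so FOLLOW(N) ⊇ FOLLOW(S) = {$, bool, int, print, then}; in R::=N S, N is followed by S with FIRST {epsilon, bool, then}; in R::=N S, the suffix after N is nullable, so FOLLOW(N) ⊇ FOLLOW(R) = {$, bool, int, print, then}; in E::=N print E R, N is followed by print E R with FIRST {print}; in E::=int bool N, the suffix after N is empty, so FOLLOW(N) ⊇ FOLLOW(E) = {$, bool, int, print, then}. Thus FOLLOW(N) = {$, bool, int, print, then}.
FOLLOW(G): in N::=then G G (occurrence 1), G is followed by G with FIRST {epsilon, bool, int, print, then}; in N::=then G G (occurrence 1), the suffix after G is nullable, so FOLLOW(G) ⊇ FOLLOW(N) = {$, bool, int, print, then}; in N::=then G G (occurrence 2), the suffix after G is empty, so FOLLOW(G) ⊇ FOLLOW(N) = {$, bool, int, print, then}. Thus FOLLOW(G) = {$, bool, int, print, then}.
FOLLOW(E): in G::=E, the suffix after E is empty, so FOLLOW(E) ⊇ FOLLOW(G) = {$, bool, int, print, then}; in E::=N print E R, E is followed by R with FIRST {epsilon, bool, then}; in E::=N print E R, the suffix after E is nullable (adds nothing new). Thus FOLLOW(E) = {$, bool, int, print, then}.
FOLLOW(R): in S::=R bool, R is followed by bool with FIRST {bool}; in N::=S R then bool, R is followed by then bool with FIRST {then}; in E::=N print E R, the suffix after R is empty, so FOLLOW(R) ⊇ FOLLOW(E) = {$, bool, int, print, then}. Thus FOLLOW(R) = {$, bool, int, print, then}.

{$, bool, int, print, then}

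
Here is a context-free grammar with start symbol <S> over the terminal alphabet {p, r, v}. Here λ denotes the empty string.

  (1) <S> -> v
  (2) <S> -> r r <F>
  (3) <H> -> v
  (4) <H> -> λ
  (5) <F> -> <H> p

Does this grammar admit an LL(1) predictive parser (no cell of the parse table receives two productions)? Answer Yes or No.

FIRST(<S>) = {r, v}
FIRST(<H>) = {λ, v}
FIRST(<F>) = {p, v}
FOLLOW(<S>) = {$}
FOLLOW(<H>) = {p}
FOLLOW(<F>) = {$}
Each cell of M receives at most one production.

Yes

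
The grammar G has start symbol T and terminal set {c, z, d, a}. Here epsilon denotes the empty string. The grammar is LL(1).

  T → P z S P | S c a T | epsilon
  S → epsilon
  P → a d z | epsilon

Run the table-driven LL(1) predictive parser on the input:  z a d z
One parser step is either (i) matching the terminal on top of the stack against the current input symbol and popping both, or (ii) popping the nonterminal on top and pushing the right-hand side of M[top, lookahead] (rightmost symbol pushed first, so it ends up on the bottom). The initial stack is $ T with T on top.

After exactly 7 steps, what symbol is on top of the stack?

z

     Stack      Input      Action
  1  $ T        z a d z $  expand T → P z S P
  2  $ P S z P  z a d z $  expand P → epsilon
  3  $ P S z    z a d z $  match z
  4  $ P S      a d z $    expand S → epsilon
  5  $ P        a d z $    expand P → a d z
  6  $ z d a    a d z $    match a
  7  $ z d      d z $      match d
Stack after step 7: $ z (top = z).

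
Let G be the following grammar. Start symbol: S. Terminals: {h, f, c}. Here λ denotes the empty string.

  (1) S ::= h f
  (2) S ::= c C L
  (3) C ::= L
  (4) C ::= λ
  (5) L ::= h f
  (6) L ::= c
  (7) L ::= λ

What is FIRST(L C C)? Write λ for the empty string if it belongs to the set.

FIRST(S) = {c, h}
FIRST(L) = {λ, c, h}
FIRST(C) = {λ, c, h}  (via L)
FIRST(L C C): take FIRST of each symbol in turn, carrying on past any symbol whose FIRST contains λ; result {λ, c, h}.

{λ, c, h}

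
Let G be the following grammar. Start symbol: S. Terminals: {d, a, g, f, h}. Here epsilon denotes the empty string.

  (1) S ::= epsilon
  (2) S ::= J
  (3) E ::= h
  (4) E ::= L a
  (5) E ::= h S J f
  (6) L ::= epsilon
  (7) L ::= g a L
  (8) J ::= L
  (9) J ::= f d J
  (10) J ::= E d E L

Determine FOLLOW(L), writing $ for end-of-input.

{$, a, f, g, h}

FIRST(L) = {epsilon, g}
FIRST(E) = {a, g, h}  (via L a)
FIRST(J) = {epsilon, a, f, g, h}  (via L, E d E L)
FIRST(S) = {epsilon, a, f, g, h}  (via J)
FOLLOW(S) includes $ since S is the start symbol.
FOLLOW(S): in E::=h S J f, S is followed by J f with FIRST {a, f, g, h}. Thus FOLLOW(S) = {$, a, f, g, h}.
FOLLOW(J): in S::=J, the suffix after J is empty, so FOLLOW(J) ⊇ FOLLOW(S) = {$, a, f, g, h}; in E::=h S J f, J is followed by f with FIRST {f}; in J::=f d J, the suffix after J is empty (adds nothing new). Thus FOLLOW(J) = {$, a, f, g, h}.
FOLLOW(E): in J::=E d E L (occurrence 1), E is followed by d E L with FIRST {d}; in J::=E d E L (occurrence 2), E is followed by L with FIRST {epsilon, g}; in J::=E d E L (occurrence 2), the suffix after E is nullable, so FOLLOW(E) ⊇ FOLLOW(J) = {$, a, f, g, h}. Thus FOLLOW(E) = {$, a, d, f, g, h}.
FOLLOW(L): in E::=L a, L is followed by a with FIRST {a}; in L::=g a L, the suffix after L is empty (adds nothing new); in J::=L, the suffix after L is empty, so FOLLOW(L) ⊇ FOLLOW(J) = {$, a, f, g, h}; in J::=E d E L, the suffix after L is empty, so FOLLOW(L) ⊇ FOLLOW(J) = {$, a, f, g, h}. Thus FOLLOW(L) = {$, a, f, g, h}.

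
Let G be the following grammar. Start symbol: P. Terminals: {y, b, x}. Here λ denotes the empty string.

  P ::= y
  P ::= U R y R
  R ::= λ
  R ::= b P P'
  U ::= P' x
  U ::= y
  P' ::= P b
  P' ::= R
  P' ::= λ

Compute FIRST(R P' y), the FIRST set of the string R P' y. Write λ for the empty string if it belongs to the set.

FIRST(R): from R::=λ we get {λ}; from R::=b P P' we get {b}. So FIRST(R) = {λ, b}.
FIRST(P): from P::=y we get {y}; from P::=U R y R we get {b, x, y}. So FIRST(P) = {b, x, y}.
FIRST(P'): from P'::=P b we get {b, x, y}; from P'::=R we get {λ, b}; from P'::=λ we get {λ}. So FIRST(P') = {λ, b, x, y}.
FIRST(U): from U::=P' x we get {b, x, y}; from U::=y we get {y}. So FIRST(U) = {b, x, y}.
FIRST(R P' y): take FIRST of each symbol in turn, carrying on past any symbol whose FIRST contains λ; result {b, x, y}.

{b, x, y}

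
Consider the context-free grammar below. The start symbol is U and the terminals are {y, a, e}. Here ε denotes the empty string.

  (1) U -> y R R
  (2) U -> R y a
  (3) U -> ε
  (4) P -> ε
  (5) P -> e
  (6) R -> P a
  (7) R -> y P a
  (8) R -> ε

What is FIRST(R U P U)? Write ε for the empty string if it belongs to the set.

{ε, a, e, y}

FIRST(P): from P->ε we get {ε}; from P->e we get {e}. So FIRST(P) = {ε, e}.
FIRST(R): from R->P a we get {a, e}; from R->y P a we get {y}; from R->ε we get {ε}. So FIRST(R) = {ε, a, e, y}.
FIRST(U): from U->y R R we get {y}; from U->R y a we get {a, e, y}; from U->ε we get {ε}. So FIRST(U) = {ε, a, e, y}.
FIRST(R U P U): take FIRST of each symbol in turn, carrying on past any symbol whose FIRST contains ε; result {ε, a, e, y}.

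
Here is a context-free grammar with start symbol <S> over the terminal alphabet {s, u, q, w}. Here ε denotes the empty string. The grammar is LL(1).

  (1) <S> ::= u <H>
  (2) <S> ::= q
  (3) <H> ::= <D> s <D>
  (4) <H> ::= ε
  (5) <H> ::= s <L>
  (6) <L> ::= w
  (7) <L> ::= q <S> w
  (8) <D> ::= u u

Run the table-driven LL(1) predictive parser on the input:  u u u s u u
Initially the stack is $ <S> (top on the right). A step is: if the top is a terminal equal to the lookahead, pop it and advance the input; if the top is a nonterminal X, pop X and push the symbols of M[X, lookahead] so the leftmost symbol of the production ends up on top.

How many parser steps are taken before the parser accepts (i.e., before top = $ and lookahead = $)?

10

step 1: stack=$ <S>  input=u u u s u u $  — expand <S> ::= u <H>
step 2: stack=$ <H> u  input=u u u s u u $  — match u
step 3: stack=$ <H>  input=u u s u u $  — expand <H> ::= <D> s <D>
step 4: stack=$ <D> s <D>  input=u u s u u $  — expand <D> ::= u u
step 5: stack=$ <D> s u u  input=u u s u u $  — match u
step 6: stack=$ <D> s u  input=u s u u $  — match u
step 7: stack=$ <D> s  input=s u u $  — match s
step 8: stack=$ <D>  input=u u $  — expand <D> ::= u u
step 9: stack=$ u u  input=u u $  — match u
step 10: stack=$ u  input=u $  — match u
Accept reached after 10 steps.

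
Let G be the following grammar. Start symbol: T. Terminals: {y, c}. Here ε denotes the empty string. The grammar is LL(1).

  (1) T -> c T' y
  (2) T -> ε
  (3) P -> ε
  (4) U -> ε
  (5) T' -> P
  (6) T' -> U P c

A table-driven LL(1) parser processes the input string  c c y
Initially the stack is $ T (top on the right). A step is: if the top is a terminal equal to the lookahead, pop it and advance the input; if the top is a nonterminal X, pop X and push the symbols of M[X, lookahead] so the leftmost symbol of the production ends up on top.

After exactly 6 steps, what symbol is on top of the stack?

y

     Stack      Input    Action
  1  $ T        c c y $  expand T -> c T' y
  2  $ y T' c   c c y $  match c
  3  $ y T'     c y $    expand T' -> U P c
  4  $ y c P U  c y $    expand U -> ε
  5  $ y c P    c y $    expand P -> ε
  6  $ y c      c y $    match c
Stack after step 6: $ y (top = y).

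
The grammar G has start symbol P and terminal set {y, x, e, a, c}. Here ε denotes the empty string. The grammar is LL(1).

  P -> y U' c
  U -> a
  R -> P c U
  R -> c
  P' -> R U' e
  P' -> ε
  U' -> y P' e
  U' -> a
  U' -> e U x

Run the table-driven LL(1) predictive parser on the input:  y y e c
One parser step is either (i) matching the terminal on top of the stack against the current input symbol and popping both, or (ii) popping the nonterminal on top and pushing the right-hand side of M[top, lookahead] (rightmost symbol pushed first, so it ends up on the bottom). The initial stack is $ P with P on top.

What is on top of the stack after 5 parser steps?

     Stack       Input      Action
  1  $ P         y y e c $  expand P -> y U' c
  2  $ c U' y    y y e c $  match y
  3  $ c U'      y e c $    expand U' -> y P' e
  4  $ c e P' y  y e c $    match y
  5  $ c e P'    e c $      expand P' -> ε
Stack after step 5: $ c e (top = e).

e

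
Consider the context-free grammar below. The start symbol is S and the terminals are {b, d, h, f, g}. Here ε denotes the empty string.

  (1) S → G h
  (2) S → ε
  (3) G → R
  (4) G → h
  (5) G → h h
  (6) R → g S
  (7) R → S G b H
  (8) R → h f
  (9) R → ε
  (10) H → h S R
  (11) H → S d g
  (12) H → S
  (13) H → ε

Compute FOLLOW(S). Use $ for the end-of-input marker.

FIRST(S): from S→G h we get {b, g, h}; from S→ε we get {ε}. So FIRST(S) = {ε, b, g, h}.
FIRST(H): from H→h S R we get {h}; from H→S d g we get {b, d, g, h}; from H→S we get {ε, b, g, h}; from H→ε we get {ε}. So FIRST(H) = {ε, b, d, g, h}.
FIRST(G): from G→R we get {ε, b, g, h}; from G→h we get {h}; from G→h h we get {h}. So FIRST(G) = {ε, b, g, h}.
FIRST(R): from R→g S we get {g}; from R→S G b H we get {b, g, h}; from R→h f we get {h}; from R→ε we get {ε}. So FIRST(R) = {ε, b, g, h}.
FOLLOW(S) includes $ since S is the start symbol.
FOLLOW(G): in S→G h, G is followed by h with FIRST {h}; in R→S G b H, G is followed by b H with FIRST {b}. Thus FOLLOW(G) = {b, h}.
FOLLOW(S): in R→g S, the suffix after S is empty, so FOLLOW(S) ⊇ FOLLOW(R) = {b, h}; in R→S G b H, S is followed by G b H with FIRST {b, g, h}; in H→h S R, S is followed by R with FIRST {ε, b, g, h}; in H→h S R, the suffix after S is nullable, so FOLLOW(S) ⊇ FOLLOW(H) = {b, h}; in H→S d g, S is followed by d g with FIRST {d}; in H→S, the suffix after S is empty, so FOLLOW(S) ⊇ FOLLOW(H) = {b, h}. Thus FOLLOW(S) = {$, b, d, g, h}.
FOLLOW(R): in G→R, the suffix after R is empty, so FOLLOW(R) ⊇ FOLLOW(G) = {b, h}; in H→h S R, the suffix after R is empty, so FOLLOW(R) ⊇ FOLLOW(H) = {b, h}. Thus FOLLOW(R) = {b, h}.
FOLLOW(H): in R→S G b H, the suffix after H is empty, so FOLLOW(H) ⊇ FOLLOW(R) = {b, h}. Thus FOLLOW(H) = {b, h}.

{$, b, d, g, h}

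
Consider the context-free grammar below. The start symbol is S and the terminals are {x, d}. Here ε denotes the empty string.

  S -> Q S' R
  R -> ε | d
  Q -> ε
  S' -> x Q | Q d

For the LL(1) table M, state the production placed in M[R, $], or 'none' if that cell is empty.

R -> ε

FIRST(R): from R->ε we get {ε}; from R->d we get {d}. So FIRST(R) = {ε, d}.
FIRST(Q): from Q->ε we get {ε}. So FIRST(Q) = {ε}.
FIRST(S'): from S'->x Q we get {x}; from S'->Q d we get {d}. So FIRST(S') = {d, x}.
FIRST(S): from S->Q S' R we get {d, x}. So FIRST(S) = {d, x}.
FOLLOW(S) includes $ since S is the start symbol.
FOLLOW(S): S appears on no right-hand side. Thus FOLLOW(S) = {$}.
FOLLOW(R): in S->Q S' R, the suffix after R is empty, so FOLLOW(R) ⊇ FOLLOW(S) = {$}. Thus FOLLOW(R) = {$}.
For R -> ε: FIRST(ε) = {ε}, so it goes in M[R, t] for t ∈ {}; since ε ∈ FIRST, also for every t ∈ FOLLOW(R) = {$}.
For R -> d: FIRST(d) = {d}, so it goes in M[R, t] for t ∈ {d}.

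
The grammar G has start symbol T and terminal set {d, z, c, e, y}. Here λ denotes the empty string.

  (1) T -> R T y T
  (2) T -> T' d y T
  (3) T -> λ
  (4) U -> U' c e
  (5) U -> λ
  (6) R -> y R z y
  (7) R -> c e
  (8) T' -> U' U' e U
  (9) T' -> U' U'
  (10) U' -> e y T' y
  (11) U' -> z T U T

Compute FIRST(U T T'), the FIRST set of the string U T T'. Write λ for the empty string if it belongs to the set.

FIRST(R): from R->y R z y we get {y}; from R->c e we get {c}. So FIRST(R) = {c, y}.
FIRST(U'): from U'->e y T' y we get {e}; from U'->z T U T we get {z}. So FIRST(U') = {e, z}.
FIRST(U): from U->U' c e we get {e, z}; from U->λ we get {λ}. So FIRST(U) = {λ, e, z}.
FIRST(T'): from T'->U' U' e U we get {e, z}; from T'->U' U' we get {e, z}. So FIRST(T') = {e, z}.
FIRST(T): from T->R T y T we get {c, y}; from T->T' d y T we get {e, z}; from T->λ we get {λ}. So FIRST(T) = {λ, c, e, y, z}.
FIRST(U T T'): take FIRST of each symbol in turn, carrying on past any symbol whose FIRST contains λ; result {c, e, y, z}.

{c, e, y, z}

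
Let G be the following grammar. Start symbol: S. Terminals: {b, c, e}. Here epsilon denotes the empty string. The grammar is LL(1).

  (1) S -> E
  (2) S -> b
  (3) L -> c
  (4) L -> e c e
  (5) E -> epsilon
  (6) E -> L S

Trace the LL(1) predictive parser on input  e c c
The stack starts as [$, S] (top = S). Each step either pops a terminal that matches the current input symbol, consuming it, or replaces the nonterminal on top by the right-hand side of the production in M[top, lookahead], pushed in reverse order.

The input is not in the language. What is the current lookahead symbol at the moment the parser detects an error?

c

     Stack      Input    Action
  1  $ S        e c c $  expand S -> E
  2  $ E        e c c $  expand E -> L S
  3  $ S L      e c c $  expand L -> e c e
  4  $ S e c e  e c c $  match e
  5  $ S e c    c c $    match c
  6  $ S e      c $      error: top is terminal e but lookahead is c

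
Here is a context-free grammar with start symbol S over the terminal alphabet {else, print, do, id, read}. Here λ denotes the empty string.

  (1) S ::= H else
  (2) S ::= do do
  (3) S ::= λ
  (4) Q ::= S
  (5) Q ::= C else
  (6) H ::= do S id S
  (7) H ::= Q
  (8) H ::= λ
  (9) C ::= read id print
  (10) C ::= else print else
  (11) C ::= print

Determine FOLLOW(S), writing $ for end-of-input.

{$, else, id}

FIRST(C) = {else, print, read}
FIRST(S) = {λ, do, else, print, read}  (via H else)
FIRST(Q) = {λ, do, else, print, read}  (via S, C else)
FIRST(H) = {λ, do, else, print, read}  (via Q)
FOLLOW(S) includes $ since S is the start symbol.
FOLLOW(H): in S::=H else, H is followed by else with FIRST {else}. Thus FOLLOW(H) = {else}.
FOLLOW(Q): in H::=Q, the suffix after Q is empty, so FOLLOW(Q) ⊇ FOLLOW(H) = {else}. Thus FOLLOW(Q) = {else}.
FOLLOW(S): in Q::=S, the suffix after S is empty, so FOLLOW(S) ⊇ FOLLOW(Q) = {else}; in H::=do S id S (occurrence 1), S is followed by id S with FIRST {id}; in H::=do S id S (occurrence 2), the suffix after S is empty, so FOLLOW(S) ⊇ FOLLOW(H) = {else}. Thus FOLLOW(S) = {$, else, id}.
FOLLOW(C): in Q::=C else, C is followed by else with FIRST {else}. Thus FOLLOW(C) = {else}.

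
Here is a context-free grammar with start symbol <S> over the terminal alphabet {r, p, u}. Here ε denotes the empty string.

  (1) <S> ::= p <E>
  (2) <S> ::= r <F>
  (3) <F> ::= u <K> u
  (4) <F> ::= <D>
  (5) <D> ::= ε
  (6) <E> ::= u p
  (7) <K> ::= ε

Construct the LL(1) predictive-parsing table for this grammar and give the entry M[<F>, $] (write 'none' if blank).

FIRST(<S>): from <S>::=p <E> we get {p}; from <S>::=r <F> we get {r}. So FIRST(<S>) = {p, r}.
FIRST(<D>): from <D>::=ε we get {ε}. So FIRST(<D>) = {ε}.
FIRST(<E>): from <E>::=u p we get {u}. So FIRST(<E>) = {u}.
FIRST(<K>): from <K>::=ε we get {ε}. So FIRST(<K>) = {ε}.
FIRST(<F>): from <F>::=u <K> u we get {u}; from <F>::=<D> we get {ε}. So FIRST(<F>) = {ε, u}.
FOLLOW(<S>) includes $ since <S> is the start symbol.
FOLLOW(<S>): <S> appears on no right-hand side. Thus FOLLOW(<S>) = {$}.
FOLLOW(<F>): in <S>::=r <F>, the suffix after <F> is empty, so FOLLOW(<F>) ⊇ FOLLOW(<S>) = {$}. Thus FOLLOW(<F>) = {$}.
For <F> ::= u <K> u: FIRST(u <K> u) = {u}, so it goes in M[<F>, t] for t ∈ {u}.
For <F> ::= <D>: FIRST(<D>) = {ε}, so it goes in M[<F>, t] for t ∈ {}; since ε ∈ FIRST, also for every t ∈ FOLLOW(<F>) = {$}.

<F> ::= <D>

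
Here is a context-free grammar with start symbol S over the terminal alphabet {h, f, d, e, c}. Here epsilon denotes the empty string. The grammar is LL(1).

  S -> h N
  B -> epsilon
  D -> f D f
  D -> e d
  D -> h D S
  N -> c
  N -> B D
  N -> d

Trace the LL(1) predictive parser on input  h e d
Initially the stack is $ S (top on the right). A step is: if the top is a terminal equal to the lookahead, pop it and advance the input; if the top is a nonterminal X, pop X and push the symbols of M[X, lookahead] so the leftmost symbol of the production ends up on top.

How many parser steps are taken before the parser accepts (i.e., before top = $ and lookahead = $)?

7

step 1: stack=$ S  input=h e d $  — expand S -> h N
step 2: stack=$ N h  input=h e d $  — match h
step 3: stack=$ N  input=e d $  — expand N -> B D
step 4: stack=$ D B  input=e d $  — expand B -> epsilon
step 5: stack=$ D  input=e d $  — expand D -> e d
step 6: stack=$ d e  input=e d $  — match e
step 7: stack=$ d  input=d $  — match d
Accept reached after 7 steps.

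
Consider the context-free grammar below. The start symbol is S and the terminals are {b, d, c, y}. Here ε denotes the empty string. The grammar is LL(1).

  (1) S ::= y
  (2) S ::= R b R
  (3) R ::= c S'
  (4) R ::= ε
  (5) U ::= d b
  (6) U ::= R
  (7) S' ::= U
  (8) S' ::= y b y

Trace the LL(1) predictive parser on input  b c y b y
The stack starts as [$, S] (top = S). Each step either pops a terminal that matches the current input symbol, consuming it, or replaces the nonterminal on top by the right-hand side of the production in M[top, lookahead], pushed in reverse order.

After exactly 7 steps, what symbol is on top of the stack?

step 1: stack=$ S  input=b c y b y $  — expand S ::= R b R
step 2: stack=$ R b R  input=b c y b y $  — expand R ::= ε
step 3: stack=$ R b  input=b c y b y $  — match b
step 4: stack=$ R  input=c y b y $  — expand R ::= c S'
step 5: stack=$ S' c  input=c y b y $  — match c
step 6: stack=$ S'  input=y b y $  — expand S' ::= y b y
step 7: stack=$ y b y  input=y b y $  — match y
Stack after step 7: $ y b (top = b).

b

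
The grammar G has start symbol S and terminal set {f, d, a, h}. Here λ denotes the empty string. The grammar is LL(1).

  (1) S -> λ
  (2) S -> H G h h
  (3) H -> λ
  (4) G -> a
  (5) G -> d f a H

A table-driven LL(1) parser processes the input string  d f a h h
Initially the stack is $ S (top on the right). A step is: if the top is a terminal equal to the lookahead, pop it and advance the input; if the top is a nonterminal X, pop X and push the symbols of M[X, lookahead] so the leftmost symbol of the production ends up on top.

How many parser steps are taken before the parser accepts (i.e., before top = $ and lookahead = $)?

step 1: stack=$ S  input=d f a h h $  — expand S -> H G h h
step 2: stack=$ h h G H  input=d f a h h $  — expand H -> λ
step 3: stack=$ h h G  input=d f a h h $  — expand G -> d f a H
step 4: stack=$ h h H a f d  input=d f a h h $  — match d
step 5: stack=$ h h H a f  input=f a h h $  — match f
step 6: stack=$ h h H a  input=a h h $  — match a
step 7: stack=$ h h H  input=h h $  — expand H -> λ
step 8: stack=$ h h  input=h h $  — match h
step 9: stack=$ h  input=h $  — match h
Accept reached after 9 steps.

9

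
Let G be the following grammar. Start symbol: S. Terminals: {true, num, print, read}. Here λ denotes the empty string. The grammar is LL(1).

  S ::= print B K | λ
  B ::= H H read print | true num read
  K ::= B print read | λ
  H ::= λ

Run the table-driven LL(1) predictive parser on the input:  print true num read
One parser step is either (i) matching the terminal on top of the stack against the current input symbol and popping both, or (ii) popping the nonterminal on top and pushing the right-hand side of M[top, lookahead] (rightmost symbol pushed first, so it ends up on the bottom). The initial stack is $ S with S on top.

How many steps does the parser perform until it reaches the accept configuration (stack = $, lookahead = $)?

7

     Stack              Input                  Action
  1  $ S                print true num read $  expand S ::= print B K
  2  $ K B print        print true num read $  match print
  3  $ K B              true num read $        expand B ::= true num read
  4  $ K read num true  true num read $        match true
  5  $ K read num       num read $             match num
  6  $ K read           read $                 match read
  7  $ K                $                      expand K ::= λ
Accept reached after 7 steps.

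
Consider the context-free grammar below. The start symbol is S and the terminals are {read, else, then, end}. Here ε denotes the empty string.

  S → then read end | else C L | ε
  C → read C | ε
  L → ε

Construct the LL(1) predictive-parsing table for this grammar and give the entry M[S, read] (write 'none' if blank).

FIRST(S): from S→then read end we get {then}; from S→else C L we get {else}; from S→ε we get {ε}. So FIRST(S) = {ε, else, then}.
FIRST(C): from C→read C we get {read}; from C→ε we get {ε}. So FIRST(C) = {ε, read}.
FIRST(L): from L→ε we get {ε}. So FIRST(L) = {ε}.
FOLLOW(S) includes $ since S is the start symbol.
FOLLOW(S): S appears on no right-hand side. Thus FOLLOW(S) = {$}.
For S → then read end: FIRST(then read end) = {then}, so it goes in M[S, t] for t ∈ {then}.
For S → else C L: FIRST(else C L) = {else}, so it goes in M[S, t] for t ∈ {else}.
For S → ε: FIRST(ε) = {ε}, so it goes in M[S, t] for t ∈ {}; since ε ∈ FIRST, also for every t ∈ FOLLOW(S) = {$}.
None of these place a production in M[S, read].

none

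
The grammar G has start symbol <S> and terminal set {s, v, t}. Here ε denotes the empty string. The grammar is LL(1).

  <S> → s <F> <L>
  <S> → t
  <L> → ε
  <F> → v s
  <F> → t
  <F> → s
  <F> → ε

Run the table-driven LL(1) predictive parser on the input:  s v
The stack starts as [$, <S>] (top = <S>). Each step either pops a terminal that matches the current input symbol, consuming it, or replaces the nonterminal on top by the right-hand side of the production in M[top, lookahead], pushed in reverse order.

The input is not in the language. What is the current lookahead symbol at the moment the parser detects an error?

step 1: stack=$ <S>  input=s v $  — expand <S> → s <F> <L>
step 2: stack=$ <L> <F> s  input=s v $  — match s
step 3: stack=$ <L> <F>  input=v $  — expand <F> → v s
step 4: stack=$ <L> s v  input=v $  — match v
step 5: stack=$ <L> s  input=$  — error: top is terminal s but lookahead is $

$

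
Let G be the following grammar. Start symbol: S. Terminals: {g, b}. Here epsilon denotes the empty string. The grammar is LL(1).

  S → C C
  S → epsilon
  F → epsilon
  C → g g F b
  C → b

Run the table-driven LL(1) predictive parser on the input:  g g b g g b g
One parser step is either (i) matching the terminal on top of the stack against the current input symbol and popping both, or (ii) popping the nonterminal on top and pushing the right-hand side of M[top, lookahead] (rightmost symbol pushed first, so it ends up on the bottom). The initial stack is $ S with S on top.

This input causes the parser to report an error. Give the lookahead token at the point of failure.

g

      Stack        Input            Action
   1  $ S          g g b g g b g $  expand S → C C
   2  $ C C        g g b g g b g $  expand C → g g F b
   3  $ C b F g g  g g b g g b g $  match g
   4  $ C b F g    g b g g b g $    match g
   5  $ C b F      b g g b g $      expand F → epsilon
   6  $ C b        b g g b g $      match b
   7  $ C          g g b g $        expand C → g g F b
   8  $ b F g g    g g b g $        match g
   9  $ b F g      g b g $          match g
  10  $ b F        b g $            expand F → epsilon
  11  $ b          b g $            match b
  12  $            g $              error: stack empty but input remains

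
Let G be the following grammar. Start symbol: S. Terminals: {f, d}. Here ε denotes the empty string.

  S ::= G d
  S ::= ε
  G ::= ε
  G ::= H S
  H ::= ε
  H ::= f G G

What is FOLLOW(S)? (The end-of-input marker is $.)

{$, d, f}

FIRST(H): from H::=ε we get {ε}; from H::=f G G we get {f}. So FIRST(H) = {ε, f}.
FIRST(S): from S::=G d we get {d, f}; from S::=ε we get {ε}. So FIRST(S) = {ε, d, f}.
FIRST(G): from G::=ε we get {ε}; from G::=H S we get {ε, d, f}. So FIRST(G) = {ε, d, f}.
FOLLOW(S) includes $ since S is the start symbol.
FOLLOW(S): in G::=H S, the suffix after S is empty, so FOLLOW(S) ⊇ FOLLOW(G) = {d, f}. Thus FOLLOW(S) = {$, d, f}.
FOLLOW(G): in S::=G d, G is followed by d with FIRST {d}; in H::=f G G (occurrence 1), G is followed by G with FIRST {ε, d, f}; in H::=f G G (occurrence 1), the suffix after G is nullable, so FOLLOW(G) ⊇ FOLLOW(H) = {d, f}; in H::=f G G (occurrence 2), the suffix after G is empty, so FOLLOW(G) ⊇ FOLLOW(H) = {d, f}. Thus FOLLOW(G) = {d, f}.
FOLLOW(H): in G::=H S, H is followed by S with FIRST {ε, d, f}; in G::=H S, the suffix after H is nullable, so FOLLOW(H) ⊇ FOLLOW(G) = {d, f}. Thus FOLLOW(H) = {d, f}.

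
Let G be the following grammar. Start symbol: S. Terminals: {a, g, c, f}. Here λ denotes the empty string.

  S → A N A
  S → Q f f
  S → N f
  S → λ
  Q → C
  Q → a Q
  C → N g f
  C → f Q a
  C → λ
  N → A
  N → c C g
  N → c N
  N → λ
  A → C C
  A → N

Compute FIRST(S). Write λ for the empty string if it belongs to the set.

{λ, a, c, f, g}

FIRST(S): from S→A N A we get {λ, c, f, g}; from S→Q f f we get {a, c, f, g}; from S→N f we get {c, f, g}; from S→λ we get {λ}. So FIRST(S) = {λ, a, c, f, g}.
FIRST(Q): from Q→C we get {λ, c, f, g}; from Q→a Q we get {a}. So FIRST(Q) = {λ, a, c, f, g}.
FIRST(C): from C→N g f we get {c, f, g}; from C→f Q a we get {f}; from C→λ we get {λ}. So FIRST(C) = {λ, c, f, g}.
FIRST(N): from N→A we get {λ, c, f, g}; from N→c C g we get {c}; from N→c N we get {c}; from N→λ we get {λ}. So FIRST(N) = {λ, c, f, g}.
FIRST(A): from A→C C we get {λ, c, f, g}; from A→N we get {λ, c, f, g}. So FIRST(A) = {λ, c, f, g}.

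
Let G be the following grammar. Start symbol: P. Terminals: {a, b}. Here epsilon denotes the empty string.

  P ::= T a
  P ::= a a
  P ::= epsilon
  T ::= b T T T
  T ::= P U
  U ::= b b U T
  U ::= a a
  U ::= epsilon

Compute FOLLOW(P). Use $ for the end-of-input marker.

{$, a, b}

FIRST(U): from U::=b b U T we get {b}; from U::=a a we get {a}; from U::=epsilon we get {epsilon}. So FIRST(U) = {epsilon, a, b}.
FIRST(P): from P::=T a we get {a, b}; from P::=a a we get {a}; from P::=epsilon we get {epsilon}. So FIRST(P) = {epsilon, a, b}.
FIRST(T): from T::=b T T T we get {b}; from T::=P U we get {epsilon, a, b}. So FIRST(T) = {epsilon, a, b}.
FOLLOW(P) includes $ since P is the start symbol.
FOLLOW(P): in T::=P U, P is followed by U with FIRST {epsilon, a, b}; in T::=P U, the suffix after P is nullable, so FOLLOW(P) ⊇ FOLLOW(T) = {a, b}. Thus FOLLOW(P) = {$, a, b}.
FOLLOW(T): in P::=T a, T is followed by a with FIRST {a}; in T::=b T T T (occurrence 1), T is followed by T T with FIRST {epsilon, a, b}; in T::=b T T T (occurrence 1), the suffix after T is nullable (adds nothing new); in T::=b T T T (occurrence 2), T is followed by T with FIRST {epsilon, a, b}; in T::=b T T T (occurrence 2), the suffix after T is nullable (adds nothing new); in T::=b T T T (occurrence 3), the suffix after T is empty (adds nothing new); in U::=b b U T, the suffix after T is empty, so FOLLOW(T) ⊇ FOLLOW(U) = {a, b}. Thus FOLLOW(T) = {a, b}.
FOLLOW(U): in T::=P U, the suffix after U is empty, so FOLLOW(U) ⊇ FOLLOW(T) = {a, b}; in U::=b b U T, U is followed by T with FIRST {epsilon, a, b}; in U::=b b U T, the suffix after U is nullable (adds nothing new). Thus FOLLOW(U) = {a, b}.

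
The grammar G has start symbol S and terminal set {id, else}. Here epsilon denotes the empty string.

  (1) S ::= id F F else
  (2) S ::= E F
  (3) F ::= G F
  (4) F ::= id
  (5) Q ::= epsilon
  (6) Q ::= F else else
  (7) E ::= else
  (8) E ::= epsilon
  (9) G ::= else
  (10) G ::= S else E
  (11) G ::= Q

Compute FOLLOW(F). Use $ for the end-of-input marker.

{$, else, id}

FIRST(E): from E::=else we get {else}; from E::=epsilon we get {epsilon}. So FIRST(E) = {epsilon, else}.
FIRST(S): from S::=id F F else we get {id}; from S::=E F we get {else, id}. So FIRST(S) = {else, id}.
FIRST(F): from F::=G F we get {else, id}; from F::=id we get {id}. So FIRST(F) = {else, id}.
FIRST(Q): from Q::=epsilon we get {epsilon}; from Q::=F else else we get {else, id}. So FIRST(Q) = {epsilon, else, id}.
FIRST(G): from G::=else we get {else}; from G::=S else E we get {else, id}; from G::=Q we get {epsilon, else, id}. So FIRST(G) = {epsilon, else, id}.
FOLLOW(S) includes $ since S is the start symbol.
FOLLOW(S): in G::=S else E, S is followed by else E with FIRST {else}. Thus FOLLOW(S) = {$, else}.
FOLLOW(F): in S::=id F F else (occurrence 1), F is followed by F else with FIRST {else, id}; in S::=id F F else (occurrence 2), F is followed by else with FIRST {else}; in S::=E F, the suffix after F is empty, so FOLLOW(F) ⊇ FOLLOW(S) = {$, else}; in F::=G F, the suffix after F is empty (adds nothing new); in Q::=F else else, F is followed by else else with FIRST {else}. Thus FOLLOW(F) = {$, else, id}.
FOLLOW(G): in F::=G F, G is followed by F with FIRST {else, id}. Thus FOLLOW(G) = {else, id}.
FOLLOW(Q): in G::=Q, the suffix after Q is empty, so FOLLOW(Q) ⊇ FOLLOW(G) = {else, id}. Thus FOLLOW(Q) = {else, id}.
FOLLOW(E): in S::=E F, E is followed by F with FIRST {else, id}; in G::=S else E, the suffix after E is empty, so FOLLOW(E) ⊇ FOLLOW(G) = {else, id}. Thus FOLLOW(E) = {else, id}.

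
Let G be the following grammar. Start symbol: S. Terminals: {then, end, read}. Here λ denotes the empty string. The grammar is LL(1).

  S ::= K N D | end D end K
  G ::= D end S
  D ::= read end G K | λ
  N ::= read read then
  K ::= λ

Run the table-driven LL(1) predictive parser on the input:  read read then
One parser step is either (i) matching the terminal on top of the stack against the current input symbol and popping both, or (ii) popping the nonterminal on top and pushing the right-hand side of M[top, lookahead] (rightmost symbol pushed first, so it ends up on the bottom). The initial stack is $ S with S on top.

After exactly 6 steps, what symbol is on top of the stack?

step 1: stack=$ S  input=read read then $  — expand S ::= K N D
step 2: stack=$ D N K  input=read read then $  — expand K ::= λ
step 3: stack=$ D N  input=read read then $  — expand N ::= read read then
step 4: stack=$ D then read read  input=read read then $  — match read
step 5: stack=$ D then read  input=read then $  — match read
step 6: stack=$ D then  input=then $  — match then
Stack after step 6: $ D (top = D).

D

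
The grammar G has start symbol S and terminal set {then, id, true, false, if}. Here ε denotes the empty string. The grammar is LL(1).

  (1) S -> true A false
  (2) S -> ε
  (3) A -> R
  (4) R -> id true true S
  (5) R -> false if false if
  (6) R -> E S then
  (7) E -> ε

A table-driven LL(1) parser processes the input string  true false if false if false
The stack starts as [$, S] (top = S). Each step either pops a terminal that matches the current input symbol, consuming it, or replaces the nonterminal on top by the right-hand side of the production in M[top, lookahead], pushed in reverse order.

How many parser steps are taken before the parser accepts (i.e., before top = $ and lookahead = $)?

9

step 1: stack=$ S  input=true false if false if false $  — expand S -> true A false
step 2: stack=$ false A true  input=true false if false if false $  — match true
step 3: stack=$ false A  input=false if false if false $  — expand A -> R
step 4: stack=$ false R  input=false if false if false $  — expand R -> false if false if
step 5: stack=$ false if false if false  input=false if false if false $  — match false
step 6: stack=$ false if false if  input=if false if false $  — match if
step 7: stack=$ false if false  input=false if false $  — match false
step 8: stack=$ false if  input=if false $  — match if
step 9: stack=$ false  input=false $  — match false
Accept reached after 9 steps.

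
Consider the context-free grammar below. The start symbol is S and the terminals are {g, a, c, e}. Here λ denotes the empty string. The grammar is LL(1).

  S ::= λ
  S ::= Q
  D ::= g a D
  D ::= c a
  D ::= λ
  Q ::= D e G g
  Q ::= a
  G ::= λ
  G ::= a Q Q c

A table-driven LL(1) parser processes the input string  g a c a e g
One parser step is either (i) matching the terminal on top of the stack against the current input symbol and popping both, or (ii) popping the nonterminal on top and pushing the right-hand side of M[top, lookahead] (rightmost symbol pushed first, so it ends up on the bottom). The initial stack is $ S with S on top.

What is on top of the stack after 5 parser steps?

D

step 1: stack=$ S  input=g a c a e g $  — expand S ::= Q
step 2: stack=$ Q  input=g a c a e g $  — expand Q ::= D e G g
step 3: stack=$ g G e D  input=g a c a e g $  — expand D ::= g a D
step 4: stack=$ g G e D a g  input=g a c a e g $  — match g
step 5: stack=$ g G e D a  input=a c a e g $  — match a
Stack after step 5: $ g G e D (top = D).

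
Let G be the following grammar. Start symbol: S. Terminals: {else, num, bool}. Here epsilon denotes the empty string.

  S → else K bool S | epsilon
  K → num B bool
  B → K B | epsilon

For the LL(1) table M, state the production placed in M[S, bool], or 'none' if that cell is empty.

FIRST(S) = {epsilon, else}
FIRST(K) = {num}
FIRST(B) = {epsilon, num}  (via K B)
FOLLOW(S) includes $ since S is the start symbol.
FOLLOW(S): in S→else K bool S, the suffix after S is empty (adds nothing new). Thus FOLLOW(S) = {$}.
For S → else K bool S: FIRST(else K bool S) = {else}, so it goes in M[S, t] for t ∈ {else}.
For S → epsilon: FIRST(epsilon) = {epsilon}, so it goes in M[S, t] for t ∈ {}; since epsilon ∈ FIRST, also for every t ∈ FOLLOW(S) = {$}.
None of these place a production in M[S, bool].

none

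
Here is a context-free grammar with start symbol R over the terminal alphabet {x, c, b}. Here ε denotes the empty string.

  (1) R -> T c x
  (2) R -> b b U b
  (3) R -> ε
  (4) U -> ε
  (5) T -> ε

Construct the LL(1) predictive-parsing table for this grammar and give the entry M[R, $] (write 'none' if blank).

R -> ε

FIRST(U) = {ε}
FIRST(T) = {ε}
FIRST(R) = {ε, b, c}  (via T c x)
FOLLOW(R) includes $ since R is the start symbol.
FOLLOW(R): R appears on no right-hand side. Thus FOLLOW(R) = {$}.
For R -> T c x: FIRST(T c x) = {c}, so it goes in M[R, t] for t ∈ {c}.
For R -> b b U b: FIRST(b b U b) = {b}, so it goes in M[R, t] for t ∈ {b}.
For R -> ε: FIRST(ε) = {ε}, so it goes in M[R, t] for t ∈ {}; since ε ∈ FIRST, also for every t ∈ FOLLOW(R) = {$}.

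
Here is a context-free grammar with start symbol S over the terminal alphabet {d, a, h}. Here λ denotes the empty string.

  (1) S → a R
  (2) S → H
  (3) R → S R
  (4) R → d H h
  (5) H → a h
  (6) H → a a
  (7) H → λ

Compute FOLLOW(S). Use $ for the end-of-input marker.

{$, a, d}

FIRST(H): from H→a h we get {a}; from H→a a we get {a}; from H→λ we get {λ}. So FIRST(H) = {λ, a}.
FIRST(S): from S→a R we get {a}; from S→H we get {λ, a}. So FIRST(S) = {λ, a}.
FIRST(R): from R→S R we get {a, d}; from R→d H h we get {d}. So FIRST(R) = {a, d}.
FOLLOW(S) includes $ since S is the start symbol.
FOLLOW(S): in R→S R, S is followed by R with FIRST {a, d}. Thus FOLLOW(S) = {$, a, d}.
FOLLOW(R): in S→a R, the suffix after R is empty, so FOLLOW(R) ⊇ FOLLOW(S) = {$, a, d}; in R→S R, the suffix after R is empty (adds nothing new). Thus FOLLOW(R) = {$, a, d}.
FOLLOW(H): in S→H, the suffix after H is empty, so FOLLOW(H) ⊇ FOLLOW(S) = {$, a, d}; in R→d H h, H is followed by h with FIRST {h}. Thus FOLLOW(H) = {$, a, d, h}.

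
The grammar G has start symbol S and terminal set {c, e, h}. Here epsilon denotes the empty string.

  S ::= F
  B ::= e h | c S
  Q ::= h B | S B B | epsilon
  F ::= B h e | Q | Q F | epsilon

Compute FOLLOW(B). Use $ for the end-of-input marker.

FIRST(B): from B::=e h we get {e}; from B::=c S we get {c}. So FIRST(B) = {c, e}.
FIRST(S): from S::=F we get {epsilon, c, e, h}. So FIRST(S) = {epsilon, c, e, h}.
FIRST(Q): from Q::=h B we get {h}; from Q::=S B B we get {c, e, h}; from Q::=epsilon we get {epsilon}. So FIRST(Q) = {epsilon, c, e, h}.
FIRST(F): from F::=B h e we get {c, e}; from F::=Q we get {epsilon, c, e, h}; from F::=Q F we get {epsilon, c, e, h}; from F::=epsilon we get {epsilon}. So FIRST(F) = {epsilon, c, e, h}.
FOLLOW(S) includes $ since S is the start symbol.
FOLLOW(S): in B::=c S, the suffix after S is empty, so FOLLOW(S) ⊇ FOLLOW(B) = {$, c, e, h}; in Q::=S B B, S is followed by B B with FIRST {c, e}. Thus FOLLOW(S) = {$, c, e, h}.
FOLLOW(F): in S::=F, the suffix after F is empty, so FOLLOW(F) ⊇ FOLLOW(S) = {$, c, e, h}; in F::=Q F, the suffix after F is empty (adds nothing new). Thus FOLLOW(F) = {$, c, e, h}.
FOLLOW(Q): in F::=Q, the suffix after Q is empty, so FOLLOW(Q) ⊇ FOLLOW(F) = {$, c, e, h}; in F::=Q F, Q is followed by F with FIRST {epsilon, c, e, h}; in F::=Q F, the suffix after Q is nullable, so FOLLOW(Q) ⊇ FOLLOW(F) = {$, c, e, h}. Thus FOLLOW(Q) = {$, c, e, h}.
FOLLOW(B): in Q::=h B, the suffix after B is empty, so FOLLOW(B) ⊇ FOLLOW(Q) = {$, c, e, h}; in Q::=S B B (occurrence 1), B is followed by B with FIRST {c, e}; in Q::=S B B (occurrence 2), the suffix after B is empty, so FOLLOW(B) ⊇ FOLLOW(Q) = {$, c, e, h}; in F::=B h e, B is followed by h e with FIRST {h}. Thus FOLLOW(B) = {$, c, e, h}.

{$, c, e, h}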